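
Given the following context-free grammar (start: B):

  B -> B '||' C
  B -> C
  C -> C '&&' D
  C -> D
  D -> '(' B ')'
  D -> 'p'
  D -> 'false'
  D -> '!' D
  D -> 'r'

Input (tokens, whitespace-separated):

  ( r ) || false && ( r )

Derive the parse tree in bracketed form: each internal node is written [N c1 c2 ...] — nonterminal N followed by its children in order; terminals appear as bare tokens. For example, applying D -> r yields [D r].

[B [B [C [D ( [B [C [D r]]] )]]] || [C [C [D false]] && [D ( [B [C [D r]]] )]]]

B
B || C
C || C
D || C
( B ) || C
( C ) || C
( D ) || C
( r ) || C
( r ) || C && D
( r ) || D && D
( r ) || false && D
( r ) || false && ( B )
( r ) || false && ( C )
( r ) || false && ( D )
( r ) || false && ( r )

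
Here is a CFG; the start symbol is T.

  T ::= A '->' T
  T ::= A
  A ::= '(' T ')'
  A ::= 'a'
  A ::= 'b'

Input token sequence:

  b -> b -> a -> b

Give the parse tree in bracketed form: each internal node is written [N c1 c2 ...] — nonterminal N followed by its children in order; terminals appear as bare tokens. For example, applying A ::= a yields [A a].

T
A -> T
b -> T
b -> A -> T
b -> b -> T
b -> b -> A -> T
b -> b -> a -> T
b -> b -> a -> A
b -> b -> a -> b

[T [A b] -> [T [A b] -> [T [A a] -> [T [A b]]]]]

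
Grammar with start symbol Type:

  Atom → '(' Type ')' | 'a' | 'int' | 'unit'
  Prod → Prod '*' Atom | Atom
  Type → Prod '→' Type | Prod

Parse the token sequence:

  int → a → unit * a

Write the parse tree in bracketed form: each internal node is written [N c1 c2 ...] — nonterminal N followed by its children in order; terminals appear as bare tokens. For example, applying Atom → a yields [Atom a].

Type
Prod → Type
Atom → Type
int → Type
int → Prod → Type
int → Atom → Type
int → a → Type
int → a → Prod
int → a → Prod * Atom
int → a → Atom * Atom
int → a → unit * Atom
int → a → unit * a

[Type [Prod [Atom int]] → [Type [Prod [Atom a]] → [Type [Prod [Prod [Atom unit]] * [Atom a]]]]]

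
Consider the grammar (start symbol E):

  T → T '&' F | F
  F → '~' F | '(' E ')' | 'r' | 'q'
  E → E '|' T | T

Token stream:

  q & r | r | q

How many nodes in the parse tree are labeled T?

[E [E [E [T [T [F q]] & [F r]]] | [T [F r]]] | [T [F q]]]

4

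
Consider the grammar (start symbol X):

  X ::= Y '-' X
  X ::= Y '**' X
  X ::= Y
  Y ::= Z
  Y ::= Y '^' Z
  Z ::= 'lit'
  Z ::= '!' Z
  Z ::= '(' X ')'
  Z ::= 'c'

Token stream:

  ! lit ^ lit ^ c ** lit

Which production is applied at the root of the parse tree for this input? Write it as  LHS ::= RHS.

[X [Y [Y [Y [Z ! [Z lit]]] ^ [Z lit]] ^ [Z c]] ** [X [Y [Z lit]]]]

X ::= Y '**' X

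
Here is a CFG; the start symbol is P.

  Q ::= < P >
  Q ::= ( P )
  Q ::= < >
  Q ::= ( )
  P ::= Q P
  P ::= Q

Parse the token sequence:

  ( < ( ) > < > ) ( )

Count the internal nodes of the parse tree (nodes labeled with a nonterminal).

[P [Q ( [P [Q < [P [Q ( )]] >] [P [Q < >]]] )] [P [Q ( )]]]

10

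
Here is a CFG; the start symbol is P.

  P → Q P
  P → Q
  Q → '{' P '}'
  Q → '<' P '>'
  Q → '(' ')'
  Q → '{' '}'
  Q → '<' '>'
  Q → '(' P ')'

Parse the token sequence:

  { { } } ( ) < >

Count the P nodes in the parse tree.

4

[P [Q { [P [Q { }]] }] [P [Q ( )] [P [Q < >]]]]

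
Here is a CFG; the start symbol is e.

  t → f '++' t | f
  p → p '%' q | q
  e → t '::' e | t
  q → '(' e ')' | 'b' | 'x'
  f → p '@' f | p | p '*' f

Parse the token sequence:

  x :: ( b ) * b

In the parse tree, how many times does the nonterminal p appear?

[e [t [f [p [q x]]]] :: [e [t [f [p [q ( [e [t [f [p [q b]]]]] )]] * [f [p [q b]]]]]]]

4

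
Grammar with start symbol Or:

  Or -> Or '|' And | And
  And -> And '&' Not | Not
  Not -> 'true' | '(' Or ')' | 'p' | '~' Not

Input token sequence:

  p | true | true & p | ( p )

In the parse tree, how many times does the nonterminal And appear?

6

[Or [Or [Or [Or [And [Not p]]] | [And [Not true]]] | [And [And [Not true]] & [Not p]]] | [And [Not ( [Or [And [Not p]]] )]]]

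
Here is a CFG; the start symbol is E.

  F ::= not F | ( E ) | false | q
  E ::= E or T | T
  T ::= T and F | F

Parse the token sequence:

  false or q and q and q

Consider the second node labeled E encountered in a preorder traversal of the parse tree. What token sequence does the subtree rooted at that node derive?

[E [E [T [F false]]] or [T [T [T [F q]] and [F q]] and [F q]]]

false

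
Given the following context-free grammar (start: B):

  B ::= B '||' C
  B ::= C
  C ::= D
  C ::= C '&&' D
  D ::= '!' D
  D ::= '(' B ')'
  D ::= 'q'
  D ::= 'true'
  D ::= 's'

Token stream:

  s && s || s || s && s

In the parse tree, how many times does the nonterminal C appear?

[B [B [B [C [C [D s]] && [D s]]] || [C [D s]]] || [C [C [D s]] && [D s]]]

5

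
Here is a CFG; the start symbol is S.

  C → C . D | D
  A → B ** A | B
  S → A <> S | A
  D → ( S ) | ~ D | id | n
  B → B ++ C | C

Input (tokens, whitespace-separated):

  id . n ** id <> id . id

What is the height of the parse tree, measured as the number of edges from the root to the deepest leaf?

[S [A [B [C [C [D id]] . [D n]]] ** [A [B [C [D id]]]]] <> [S [A [B [C [C [D id]] . [D id]]]]]]

7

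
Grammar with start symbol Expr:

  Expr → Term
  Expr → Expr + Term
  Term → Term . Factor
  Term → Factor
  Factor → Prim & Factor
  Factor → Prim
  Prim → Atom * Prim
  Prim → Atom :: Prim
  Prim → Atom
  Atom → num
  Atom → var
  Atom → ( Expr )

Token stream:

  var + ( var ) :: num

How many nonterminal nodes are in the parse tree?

[Expr [Expr [Term [Factor [Prim [Atom var]]]]] + [Term [Factor [Prim [Atom ( [Expr [Term [Factor [Prim [Atom var]]]]] )] :: [Prim [Atom num]]]]]]

17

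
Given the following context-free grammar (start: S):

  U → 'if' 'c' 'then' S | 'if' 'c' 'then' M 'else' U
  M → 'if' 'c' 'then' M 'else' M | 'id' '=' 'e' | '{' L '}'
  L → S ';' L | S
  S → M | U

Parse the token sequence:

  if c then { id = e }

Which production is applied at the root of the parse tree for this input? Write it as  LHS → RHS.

[S [U if c then [S [M { [L [S [M id = e]]] }]]]]

S → U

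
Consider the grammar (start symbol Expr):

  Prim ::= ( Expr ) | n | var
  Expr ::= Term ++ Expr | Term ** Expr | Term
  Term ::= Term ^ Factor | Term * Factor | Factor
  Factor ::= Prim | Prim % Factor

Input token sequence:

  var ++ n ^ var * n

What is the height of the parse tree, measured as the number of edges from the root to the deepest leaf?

7

[Expr [Term [Factor [Prim var]]] ++ [Expr [Term [Term [Term [Factor [Prim n]]] ^ [Factor [Prim var]]] * [Factor [Prim n]]]]]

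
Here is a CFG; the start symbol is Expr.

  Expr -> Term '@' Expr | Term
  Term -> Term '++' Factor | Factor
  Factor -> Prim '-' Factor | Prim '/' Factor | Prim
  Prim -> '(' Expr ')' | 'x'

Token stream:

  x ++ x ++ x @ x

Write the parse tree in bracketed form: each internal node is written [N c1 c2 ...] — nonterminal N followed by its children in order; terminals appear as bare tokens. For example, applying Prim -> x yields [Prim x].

[Expr [Term [Term [Term [Factor [Prim x]]] ++ [Factor [Prim x]]] ++ [Factor [Prim x]]] @ [Expr [Term [Factor [Prim x]]]]]

Expr
Term @ Expr
Term ++ Factor @ Expr
Term ++ Factor ++ Factor @ Expr
Factor ++ Factor ++ Factor @ Expr
Prim ++ Factor ++ Factor @ Expr
x ++ Factor ++ Factor @ Expr
x ++ Prim ++ Factor @ Expr
x ++ x ++ Factor @ Expr
x ++ x ++ Prim @ Expr
x ++ x ++ x @ Expr
x ++ x ++ x @ Term
x ++ x ++ x @ Factor
x ++ x ++ x @ Prim
x ++ x ++ x @ x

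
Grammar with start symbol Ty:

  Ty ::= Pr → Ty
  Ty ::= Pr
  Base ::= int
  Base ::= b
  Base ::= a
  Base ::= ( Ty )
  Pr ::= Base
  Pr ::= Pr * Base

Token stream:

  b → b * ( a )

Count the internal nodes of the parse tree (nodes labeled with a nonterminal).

11

[Ty [Pr [Base b]] → [Ty [Pr [Pr [Base b]] * [Base ( [Ty [Pr [Base a]]] )]]]]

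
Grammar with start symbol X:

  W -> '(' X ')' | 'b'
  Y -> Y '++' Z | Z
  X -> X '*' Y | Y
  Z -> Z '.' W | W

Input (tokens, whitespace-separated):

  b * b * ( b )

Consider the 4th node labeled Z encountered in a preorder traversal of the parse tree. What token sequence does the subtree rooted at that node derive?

[X [X [X [Y [Z [W b]]]] * [Y [Z [W b]]]] * [Y [Z [W ( [X [Y [Z [W b]]]] )]]]]

b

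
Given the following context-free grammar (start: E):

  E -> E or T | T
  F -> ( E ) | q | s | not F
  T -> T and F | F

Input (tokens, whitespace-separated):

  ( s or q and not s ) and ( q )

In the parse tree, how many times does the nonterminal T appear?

[E [T [T [F ( [E [E [T [F s]]] or [T [T [F q]] and [F not [F s]]]] )]] and [F ( [E [T [F q]]] )]]]

6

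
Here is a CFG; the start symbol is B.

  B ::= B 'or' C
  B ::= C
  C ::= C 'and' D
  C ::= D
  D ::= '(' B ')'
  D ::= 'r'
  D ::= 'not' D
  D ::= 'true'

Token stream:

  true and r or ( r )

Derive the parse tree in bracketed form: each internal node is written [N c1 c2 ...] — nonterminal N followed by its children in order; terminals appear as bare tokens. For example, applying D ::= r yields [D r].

B
B or C
C or C
C and D or C
D and D or C
true and D or C
true and r or C
true and r or D
true and r or ( B )
true and r or ( C )
true and r or ( D )
true and r or ( r )

[B [B [C [C [D true]] and [D r]]] or [C [D ( [B [C [D r]]] )]]]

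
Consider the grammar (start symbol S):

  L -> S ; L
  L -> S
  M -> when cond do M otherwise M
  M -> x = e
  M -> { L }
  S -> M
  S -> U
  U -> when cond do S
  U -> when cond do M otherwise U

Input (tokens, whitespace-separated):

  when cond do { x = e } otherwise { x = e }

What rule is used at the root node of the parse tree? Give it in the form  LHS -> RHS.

S -> M

[S [M when cond do [M { [L [S [M x = e]]] }] otherwise [M { [L [S [M x = e]]] }]]]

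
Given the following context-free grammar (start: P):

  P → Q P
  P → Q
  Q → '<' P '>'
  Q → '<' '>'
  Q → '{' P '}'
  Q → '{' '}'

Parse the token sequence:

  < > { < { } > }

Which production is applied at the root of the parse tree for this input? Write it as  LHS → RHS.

[P [Q < >] [P [Q { [P [Q < [P [Q { }]] >]] }]]]

P → Q P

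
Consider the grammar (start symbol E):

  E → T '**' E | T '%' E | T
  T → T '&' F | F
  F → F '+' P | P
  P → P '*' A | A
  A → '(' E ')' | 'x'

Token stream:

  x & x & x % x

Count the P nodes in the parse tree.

[E [T [T [T [F [P [A x]]]] & [F [P [A x]]]] & [F [P [A x]]]] % [E [T [F [P [A x]]]]]]

4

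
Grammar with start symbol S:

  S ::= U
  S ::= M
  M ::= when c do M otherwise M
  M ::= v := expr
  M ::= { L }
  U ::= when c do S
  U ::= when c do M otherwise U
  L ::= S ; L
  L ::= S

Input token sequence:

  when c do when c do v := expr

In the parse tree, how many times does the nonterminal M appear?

1

[S [U when c do [S [U when c do [S [M v := expr]]]]]]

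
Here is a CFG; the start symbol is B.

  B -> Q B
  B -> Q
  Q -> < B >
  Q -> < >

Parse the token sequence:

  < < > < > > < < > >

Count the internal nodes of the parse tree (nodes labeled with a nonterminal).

10

[B [Q < [B [Q < >] [B [Q < >]]] >] [B [Q < [B [Q < >]] >]]]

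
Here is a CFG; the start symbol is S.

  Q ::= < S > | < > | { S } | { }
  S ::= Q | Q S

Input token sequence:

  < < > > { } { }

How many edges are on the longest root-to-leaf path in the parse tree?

[S [Q < [S [Q < >]] >] [S [Q { }] [S [Q { }]]]]

4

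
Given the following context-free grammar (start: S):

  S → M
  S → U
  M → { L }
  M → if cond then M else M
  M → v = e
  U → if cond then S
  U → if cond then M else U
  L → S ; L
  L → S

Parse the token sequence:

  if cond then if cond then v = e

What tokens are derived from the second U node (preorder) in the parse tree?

if cond then v = e

[S [U if cond then [S [U if cond then [S [M v = e]]]]]]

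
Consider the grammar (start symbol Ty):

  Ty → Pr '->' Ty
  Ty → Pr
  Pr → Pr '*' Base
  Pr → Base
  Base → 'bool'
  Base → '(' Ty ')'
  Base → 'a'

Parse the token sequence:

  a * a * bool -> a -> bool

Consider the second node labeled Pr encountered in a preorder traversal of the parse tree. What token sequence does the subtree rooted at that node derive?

a * a

[Ty [Pr [Pr [Pr [Base a]] * [Base a]] * [Base bool]] -> [Ty [Pr [Base a]] -> [Ty [Pr [Base bool]]]]]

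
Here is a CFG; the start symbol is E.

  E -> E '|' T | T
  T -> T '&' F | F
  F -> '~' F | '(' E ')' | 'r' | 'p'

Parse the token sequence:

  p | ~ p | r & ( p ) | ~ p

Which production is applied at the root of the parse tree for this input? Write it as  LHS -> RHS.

[E [E [E [E [T [F p]]] | [T [F ~ [F p]]]] | [T [T [F r]] & [F ( [E [T [F p]]] )]]] | [T [F ~ [F p]]]]

E -> E '|' T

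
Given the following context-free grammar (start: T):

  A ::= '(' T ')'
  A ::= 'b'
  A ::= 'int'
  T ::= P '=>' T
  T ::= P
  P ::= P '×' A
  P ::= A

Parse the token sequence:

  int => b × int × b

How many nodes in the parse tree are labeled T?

2

[T [P [A int]] => [T [P [P [P [A b]] × [A int]] × [A b]]]]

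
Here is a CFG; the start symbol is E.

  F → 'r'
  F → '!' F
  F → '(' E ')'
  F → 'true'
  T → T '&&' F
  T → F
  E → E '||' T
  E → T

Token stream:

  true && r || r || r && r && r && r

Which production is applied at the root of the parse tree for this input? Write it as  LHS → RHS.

E → E '||' T

[E [E [E [T [T [F true]] && [F r]]] || [T [F r]]] || [T [T [T [T [F r]] && [F r]] && [F r]] && [F r]]]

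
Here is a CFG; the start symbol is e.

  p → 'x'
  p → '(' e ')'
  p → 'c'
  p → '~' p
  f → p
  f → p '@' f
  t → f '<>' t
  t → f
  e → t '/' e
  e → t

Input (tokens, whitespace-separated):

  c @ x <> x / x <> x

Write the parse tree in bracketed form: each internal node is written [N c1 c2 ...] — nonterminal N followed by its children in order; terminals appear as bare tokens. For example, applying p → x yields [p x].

[e [t [f [p c] @ [f [p x]]] <> [t [f [p x]]]] / [e [t [f [p x]] <> [t [f [p x]]]]]]

e
t / e
f <> t / e
p @ f <> t / e
c @ f <> t / e
c @ p <> t / e
c @ x <> t / e
c @ x <> f / e
c @ x <> p / e
c @ x <> x / e
c @ x <> x / t
c @ x <> x / f <> t
c @ x <> x / p <> t
c @ x <> x / x <> t
c @ x <> x / x <> f
c @ x <> x / x <> p
c @ x <> x / x <> x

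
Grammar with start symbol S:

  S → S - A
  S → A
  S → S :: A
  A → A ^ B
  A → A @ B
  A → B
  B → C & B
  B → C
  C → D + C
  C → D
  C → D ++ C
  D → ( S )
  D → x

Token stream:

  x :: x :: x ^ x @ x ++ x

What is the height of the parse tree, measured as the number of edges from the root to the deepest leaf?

[S [S [S [A [B [C [D x]]]]] :: [A [B [C [D x]]]]] :: [A [A [A [B [C [D x]]]] ^ [B [C [D x]]]] @ [B [C [D x] ++ [C [D x]]]]]]

7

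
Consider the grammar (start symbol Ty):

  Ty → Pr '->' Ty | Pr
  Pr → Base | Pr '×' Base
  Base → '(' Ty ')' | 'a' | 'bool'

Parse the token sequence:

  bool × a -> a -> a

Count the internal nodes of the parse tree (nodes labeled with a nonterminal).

[Ty [Pr [Pr [Base bool]] × [Base a]] -> [Ty [Pr [Base a]] -> [Ty [Pr [Base a]]]]]

11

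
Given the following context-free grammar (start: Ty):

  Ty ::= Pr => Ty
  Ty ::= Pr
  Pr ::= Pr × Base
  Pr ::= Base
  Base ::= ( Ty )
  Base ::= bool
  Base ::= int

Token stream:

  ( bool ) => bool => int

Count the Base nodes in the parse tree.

4

[Ty [Pr [Base ( [Ty [Pr [Base bool]]] )]] => [Ty [Pr [Base bool]] => [Ty [Pr [Base int]]]]]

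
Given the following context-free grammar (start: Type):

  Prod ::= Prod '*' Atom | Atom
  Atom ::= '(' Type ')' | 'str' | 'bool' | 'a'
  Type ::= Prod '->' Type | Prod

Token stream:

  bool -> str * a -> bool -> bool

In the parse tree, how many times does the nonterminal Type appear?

[Type [Prod [Atom bool]] -> [Type [Prod [Prod [Atom str]] * [Atom a]] -> [Type [Prod [Atom bool]] -> [Type [Prod [Atom bool]]]]]]

4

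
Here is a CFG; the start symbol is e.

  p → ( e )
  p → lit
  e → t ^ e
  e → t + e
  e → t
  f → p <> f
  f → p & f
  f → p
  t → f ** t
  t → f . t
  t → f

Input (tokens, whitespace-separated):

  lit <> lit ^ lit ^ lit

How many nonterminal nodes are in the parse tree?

14

[e [t [f [p lit] <> [f [p lit]]]] ^ [e [t [f [p lit]]] ^ [e [t [f [p lit]]]]]]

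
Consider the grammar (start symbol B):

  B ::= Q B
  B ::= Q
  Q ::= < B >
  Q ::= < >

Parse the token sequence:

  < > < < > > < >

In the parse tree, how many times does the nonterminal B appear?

[B [Q < >] [B [Q < [B [Q < >]] >] [B [Q < >]]]]

4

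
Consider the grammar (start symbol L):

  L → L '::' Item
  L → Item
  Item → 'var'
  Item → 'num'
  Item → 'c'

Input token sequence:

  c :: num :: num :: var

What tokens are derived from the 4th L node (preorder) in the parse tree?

[L [L [L [L [Item c]] :: [Item num]] :: [Item num]] :: [Item var]]

c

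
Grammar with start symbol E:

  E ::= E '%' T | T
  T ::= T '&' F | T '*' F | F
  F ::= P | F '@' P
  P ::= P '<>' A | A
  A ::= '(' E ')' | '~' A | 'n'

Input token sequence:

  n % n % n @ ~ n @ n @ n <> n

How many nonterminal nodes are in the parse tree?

[E [E [E [T [F [P [A n]]]]] % [T [F [P [A n]]]]] % [T [F [F [F [F [P [A n]]] @ [P [A ~ [A n]]]] @ [P [A n]]] @ [P [P [A n]] <> [A n]]]]]

27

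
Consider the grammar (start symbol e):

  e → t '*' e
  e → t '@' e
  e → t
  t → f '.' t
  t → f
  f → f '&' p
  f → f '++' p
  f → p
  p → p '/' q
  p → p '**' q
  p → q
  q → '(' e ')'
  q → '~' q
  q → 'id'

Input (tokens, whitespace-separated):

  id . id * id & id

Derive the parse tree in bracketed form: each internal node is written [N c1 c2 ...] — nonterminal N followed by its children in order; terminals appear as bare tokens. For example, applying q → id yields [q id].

[e [t [f [p [q id]]] . [t [f [p [q id]]]]] * [e [t [f [f [p [q id]]] & [p [q id]]]]]]

e
t * e
f . t * e
p . t * e
q . t * e
id . t * e
id . f * e
id . p * e
id . q * e
id . id * e
id . id * t
id . id * f
id . id * f & p
id . id * p & p
id . id * q & p
id . id * id & p
id . id * id & q
id . id * id & id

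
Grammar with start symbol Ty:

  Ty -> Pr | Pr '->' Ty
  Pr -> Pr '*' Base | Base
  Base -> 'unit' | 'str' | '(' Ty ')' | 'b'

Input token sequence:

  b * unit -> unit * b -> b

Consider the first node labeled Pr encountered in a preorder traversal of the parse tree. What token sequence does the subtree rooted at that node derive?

[Ty [Pr [Pr [Base b]] * [Base unit]] -> [Ty [Pr [Pr [Base unit]] * [Base b]] -> [Ty [Pr [Base b]]]]]

b * unit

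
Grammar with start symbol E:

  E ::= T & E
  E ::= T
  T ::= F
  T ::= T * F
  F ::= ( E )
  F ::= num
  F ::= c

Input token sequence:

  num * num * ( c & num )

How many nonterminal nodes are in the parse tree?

[E [T [T [T [F num]] * [F num]] * [F ( [E [T [F c]] & [E [T [F num]]]] )]]]

13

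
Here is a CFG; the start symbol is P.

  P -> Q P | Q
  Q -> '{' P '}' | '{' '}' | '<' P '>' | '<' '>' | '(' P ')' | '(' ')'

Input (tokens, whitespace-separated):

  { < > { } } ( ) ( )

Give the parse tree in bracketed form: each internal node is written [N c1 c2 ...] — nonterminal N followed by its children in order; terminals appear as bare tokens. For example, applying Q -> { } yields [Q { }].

P
Q P
{ P } P
{ Q P } P
{ < > P } P
{ < > Q } P
{ < > { } } P
{ < > { } } Q P
{ < > { } } ( ) P
{ < > { } } ( ) Q
{ < > { } } ( ) ( )

[P [Q { [P [Q < >] [P [Q { }]]] }] [P [Q ( )] [P [Q ( )]]]]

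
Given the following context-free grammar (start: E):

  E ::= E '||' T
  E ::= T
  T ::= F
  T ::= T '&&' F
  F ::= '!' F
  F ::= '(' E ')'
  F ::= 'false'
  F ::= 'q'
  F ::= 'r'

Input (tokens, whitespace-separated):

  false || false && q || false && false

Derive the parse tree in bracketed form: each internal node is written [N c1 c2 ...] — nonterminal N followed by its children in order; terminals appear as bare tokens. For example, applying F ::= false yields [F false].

E
E || T
E || T || T
T || T || T
F || T || T
false || T || T
false || T && F || T
false || F && F || T
false || false && F || T
false || false && q || T
false || false && q || T && F
false || false && q || F && F
false || false && q || false && F
false || false && q || false && false

[E [E [E [T [F false]]] || [T [T [F false]] && [F q]]] || [T [T [F false]] && [F false]]]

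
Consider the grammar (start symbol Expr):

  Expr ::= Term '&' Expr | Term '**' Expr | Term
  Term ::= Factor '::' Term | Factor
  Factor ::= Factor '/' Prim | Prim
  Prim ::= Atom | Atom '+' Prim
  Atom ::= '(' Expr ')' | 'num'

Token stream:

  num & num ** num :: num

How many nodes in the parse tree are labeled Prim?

[Expr [Term [Factor [Prim [Atom num]]]] & [Expr [Term [Factor [Prim [Atom num]]]] ** [Expr [Term [Factor [Prim [Atom num]]] :: [Term [Factor [Prim [Atom num]]]]]]]]

4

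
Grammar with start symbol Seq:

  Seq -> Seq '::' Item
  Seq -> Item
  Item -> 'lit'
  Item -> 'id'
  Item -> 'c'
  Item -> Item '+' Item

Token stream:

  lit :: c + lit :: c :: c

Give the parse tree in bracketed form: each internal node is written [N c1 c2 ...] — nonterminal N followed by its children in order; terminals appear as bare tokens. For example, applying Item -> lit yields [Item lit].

[Seq [Seq [Seq [Seq [Item lit]] :: [Item [Item c] + [Item lit]]] :: [Item c]] :: [Item c]]

Seq
Seq :: Item
Seq :: Item :: Item
Seq :: Item :: Item :: Item
Item :: Item :: Item :: Item
lit :: Item :: Item :: Item
lit :: Item + Item :: Item :: Item
lit :: c + Item :: Item :: Item
lit :: c + lit :: Item :: Item
lit :: c + lit :: c :: Item
lit :: c + lit :: c :: c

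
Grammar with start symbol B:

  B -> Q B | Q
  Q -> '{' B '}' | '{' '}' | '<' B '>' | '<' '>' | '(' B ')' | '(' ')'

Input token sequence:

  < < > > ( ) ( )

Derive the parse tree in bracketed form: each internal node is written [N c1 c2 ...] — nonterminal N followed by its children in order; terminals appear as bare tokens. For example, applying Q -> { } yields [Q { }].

B
Q B
< B > B
< Q > B
< < > > B
< < > > Q B
< < > > ( ) B
< < > > ( ) Q
< < > > ( ) ( )

[B [Q < [B [Q < >]] >] [B [Q ( )] [B [Q ( )]]]]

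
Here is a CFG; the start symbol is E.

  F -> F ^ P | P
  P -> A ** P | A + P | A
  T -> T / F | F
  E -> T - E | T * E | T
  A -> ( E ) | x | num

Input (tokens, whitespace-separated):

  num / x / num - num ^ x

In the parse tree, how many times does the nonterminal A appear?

[E [T [T [T [F [P [A num]]]] / [F [P [A x]]]] / [F [P [A num]]]] - [E [T [F [F [P [A num]]] ^ [P [A x]]]]]]

5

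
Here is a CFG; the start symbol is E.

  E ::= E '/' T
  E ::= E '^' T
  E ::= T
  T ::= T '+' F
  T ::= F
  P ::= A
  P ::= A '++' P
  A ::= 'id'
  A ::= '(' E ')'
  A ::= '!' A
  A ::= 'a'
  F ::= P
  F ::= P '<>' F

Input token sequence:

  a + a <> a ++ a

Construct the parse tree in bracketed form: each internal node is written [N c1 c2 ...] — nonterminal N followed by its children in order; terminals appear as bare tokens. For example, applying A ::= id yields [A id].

E
T
T + F
F + F
P + F
A + F
a + F
a + P <> F
a + A <> F
a + a <> F
a + a <> P
a + a <> A ++ P
a + a <> a ++ P
a + a <> a ++ A
a + a <> a ++ a

[E [T [T [F [P [A a]]]] + [F [P [A a]] <> [F [P [A a] ++ [P [A a]]]]]]]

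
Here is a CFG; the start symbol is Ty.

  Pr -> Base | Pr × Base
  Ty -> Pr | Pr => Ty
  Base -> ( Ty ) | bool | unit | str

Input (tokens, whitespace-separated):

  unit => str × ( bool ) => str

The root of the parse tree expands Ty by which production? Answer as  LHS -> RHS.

Ty -> Pr => Ty

[Ty [Pr [Base unit]] => [Ty [Pr [Pr [Base str]] × [Base ( [Ty [Pr [Base bool]]] )]] => [Ty [Pr [Base str]]]]]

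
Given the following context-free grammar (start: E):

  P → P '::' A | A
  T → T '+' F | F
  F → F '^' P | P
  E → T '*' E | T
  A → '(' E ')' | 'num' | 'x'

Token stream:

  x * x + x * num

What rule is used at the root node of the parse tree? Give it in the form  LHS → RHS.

[E [T [F [P [A x]]]] * [E [T [T [F [P [A x]]]] + [F [P [A x]]]] * [E [T [F [P [A num]]]]]]]

E → T '*' E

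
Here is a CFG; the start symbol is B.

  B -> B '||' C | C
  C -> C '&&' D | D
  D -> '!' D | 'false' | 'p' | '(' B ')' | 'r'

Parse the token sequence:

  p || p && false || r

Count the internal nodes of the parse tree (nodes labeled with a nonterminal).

[B [B [B [C [D p]]] || [C [C [D p]] && [D false]]] || [C [D r]]]

11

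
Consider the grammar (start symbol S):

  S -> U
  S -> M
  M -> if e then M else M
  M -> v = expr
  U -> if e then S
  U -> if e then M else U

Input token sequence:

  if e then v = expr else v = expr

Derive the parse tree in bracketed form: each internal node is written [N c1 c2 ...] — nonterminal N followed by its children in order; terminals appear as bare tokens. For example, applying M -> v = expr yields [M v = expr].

[S [M if e then [M v = expr] else [M v = expr]]]

S
M
if e then M else M
if e then v = expr else M
if e then v = expr else v = expr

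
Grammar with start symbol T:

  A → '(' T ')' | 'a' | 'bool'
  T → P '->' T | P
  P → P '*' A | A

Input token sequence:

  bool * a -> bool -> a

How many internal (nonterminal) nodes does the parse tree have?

[T [P [P [A bool]] * [A a]] -> [T [P [A bool]] -> [T [P [A a]]]]]

11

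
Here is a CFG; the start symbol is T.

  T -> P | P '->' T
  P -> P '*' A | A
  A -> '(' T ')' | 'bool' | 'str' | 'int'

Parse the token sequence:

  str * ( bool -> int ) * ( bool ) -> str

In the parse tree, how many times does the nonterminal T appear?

[T [P [P [P [A str]] * [A ( [T [P [A bool]] -> [T [P [A int]]]] )]] * [A ( [T [P [A bool]]] )]] -> [T [P [A str]]]]

5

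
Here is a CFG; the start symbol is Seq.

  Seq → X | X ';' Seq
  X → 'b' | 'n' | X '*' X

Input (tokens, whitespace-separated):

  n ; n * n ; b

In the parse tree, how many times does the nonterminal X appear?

5

[Seq [X n] ; [Seq [X [X n] * [X n]] ; [Seq [X b]]]]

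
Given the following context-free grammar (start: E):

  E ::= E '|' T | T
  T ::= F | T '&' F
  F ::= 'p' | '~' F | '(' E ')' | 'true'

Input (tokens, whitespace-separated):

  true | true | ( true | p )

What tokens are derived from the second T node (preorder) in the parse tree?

[E [E [E [T [F true]]] | [T [F true]]] | [T [F ( [E [E [T [F true]]] | [T [F p]]] )]]]

true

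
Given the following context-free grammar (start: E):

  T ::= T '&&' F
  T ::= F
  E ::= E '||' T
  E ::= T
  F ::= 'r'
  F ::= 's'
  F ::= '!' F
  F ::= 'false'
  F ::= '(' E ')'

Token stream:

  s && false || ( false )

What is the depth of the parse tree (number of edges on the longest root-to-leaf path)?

[E [E [T [T [F s]] && [F false]]] || [T [F ( [E [T [F false]]] )]]]

6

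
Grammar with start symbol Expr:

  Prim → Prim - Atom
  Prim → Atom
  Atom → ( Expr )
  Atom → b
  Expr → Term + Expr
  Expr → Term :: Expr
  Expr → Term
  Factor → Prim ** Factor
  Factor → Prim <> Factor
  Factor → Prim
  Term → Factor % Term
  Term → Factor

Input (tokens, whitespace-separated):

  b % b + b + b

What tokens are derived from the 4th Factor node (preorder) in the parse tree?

b

[Expr [Term [Factor [Prim [Atom b]]] % [Term [Factor [Prim [Atom b]]]]] + [Expr [Term [Factor [Prim [Atom b]]]] + [Expr [Term [Factor [Prim [Atom b]]]]]]]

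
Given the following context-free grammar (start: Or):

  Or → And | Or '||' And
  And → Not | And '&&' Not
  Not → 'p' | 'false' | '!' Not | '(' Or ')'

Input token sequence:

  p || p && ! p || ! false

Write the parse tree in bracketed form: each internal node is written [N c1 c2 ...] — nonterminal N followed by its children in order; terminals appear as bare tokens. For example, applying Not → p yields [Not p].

Or
Or || And
Or || And || And
And || And || And
Not || And || And
p || And || And
p || And && Not || And
p || Not && Not || And
p || p && Not || And
p || p && ! Not || And
p || p && ! p || And
p || p && ! p || Not
p || p && ! p || ! Not
p || p && ! p || ! false

[Or [Or [Or [And [Not p]]] || [And [And [Not p]] && [Not ! [Not p]]]] || [And [Not ! [Not false]]]]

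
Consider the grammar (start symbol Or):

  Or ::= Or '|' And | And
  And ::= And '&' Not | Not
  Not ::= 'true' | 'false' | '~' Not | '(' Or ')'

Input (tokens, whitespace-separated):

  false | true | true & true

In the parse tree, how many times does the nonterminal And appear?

[Or [Or [Or [And [Not false]]] | [And [Not true]]] | [And [And [Not true]] & [Not true]]]

4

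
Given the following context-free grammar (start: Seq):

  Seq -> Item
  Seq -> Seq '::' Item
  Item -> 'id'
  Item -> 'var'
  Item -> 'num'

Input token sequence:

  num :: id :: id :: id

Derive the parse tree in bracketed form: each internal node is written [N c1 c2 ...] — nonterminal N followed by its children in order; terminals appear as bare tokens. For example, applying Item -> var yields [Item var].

[Seq [Seq [Seq [Seq [Item num]] :: [Item id]] :: [Item id]] :: [Item id]]

Seq
Seq :: Item
Seq :: Item :: Item
Seq :: Item :: Item :: Item
Item :: Item :: Item :: Item
num :: Item :: Item :: Item
num :: id :: Item :: Item
num :: id :: id :: Item
num :: id :: id :: id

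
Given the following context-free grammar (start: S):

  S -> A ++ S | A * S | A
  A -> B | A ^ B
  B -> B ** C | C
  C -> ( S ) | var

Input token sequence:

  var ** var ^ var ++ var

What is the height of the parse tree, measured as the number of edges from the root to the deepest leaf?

6

[S [A [A [B [B [C var]] ** [C var]]] ^ [B [C var]]] ++ [S [A [B [C var]]]]]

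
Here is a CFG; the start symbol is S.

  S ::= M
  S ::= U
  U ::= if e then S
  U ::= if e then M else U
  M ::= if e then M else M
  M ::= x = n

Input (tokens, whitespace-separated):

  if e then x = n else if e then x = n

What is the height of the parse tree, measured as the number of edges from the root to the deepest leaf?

[S [U if e then [M x = n] else [U if e then [S [M x = n]]]]]

5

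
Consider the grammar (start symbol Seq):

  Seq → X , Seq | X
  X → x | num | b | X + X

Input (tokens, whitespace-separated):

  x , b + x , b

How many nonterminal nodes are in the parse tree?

[Seq [X x] , [Seq [X [X b] + [X x]] , [Seq [X b]]]]

8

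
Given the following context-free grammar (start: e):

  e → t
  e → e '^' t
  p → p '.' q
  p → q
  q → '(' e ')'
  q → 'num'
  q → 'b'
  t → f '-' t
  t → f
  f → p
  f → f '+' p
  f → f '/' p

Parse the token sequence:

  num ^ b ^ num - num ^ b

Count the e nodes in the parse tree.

[e [e [e [e [t [f [p [q num]]]]] ^ [t [f [p [q b]]]]] ^ [t [f [p [q num]]] - [t [f [p [q num]]]]]] ^ [t [f [p [q b]]]]]

4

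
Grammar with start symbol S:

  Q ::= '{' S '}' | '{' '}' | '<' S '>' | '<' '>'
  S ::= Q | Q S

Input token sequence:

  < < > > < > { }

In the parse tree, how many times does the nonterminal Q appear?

[S [Q < [S [Q < >]] >] [S [Q < >] [S [Q { }]]]]

4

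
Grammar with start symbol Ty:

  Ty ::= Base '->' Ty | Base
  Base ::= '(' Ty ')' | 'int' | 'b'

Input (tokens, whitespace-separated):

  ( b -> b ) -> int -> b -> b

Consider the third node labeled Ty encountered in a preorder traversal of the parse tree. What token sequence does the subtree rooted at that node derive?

[Ty [Base ( [Ty [Base b] -> [Ty [Base b]]] )] -> [Ty [Base int] -> [Ty [Base b] -> [Ty [Base b]]]]]

b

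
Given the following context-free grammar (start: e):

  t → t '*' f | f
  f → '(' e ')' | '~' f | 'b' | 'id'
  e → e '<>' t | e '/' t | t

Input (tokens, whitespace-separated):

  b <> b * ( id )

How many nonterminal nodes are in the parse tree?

[e [e [t [f b]]] <> [t [t [f b]] * [f ( [e [t [f id]]] )]]]

11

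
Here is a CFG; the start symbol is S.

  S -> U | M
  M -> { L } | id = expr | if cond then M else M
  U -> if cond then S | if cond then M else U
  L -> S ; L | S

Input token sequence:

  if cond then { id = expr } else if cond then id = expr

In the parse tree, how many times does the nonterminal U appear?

2

[S [U if cond then [M { [L [S [M id = expr]]] }] else [U if cond then [S [M id = expr]]]]]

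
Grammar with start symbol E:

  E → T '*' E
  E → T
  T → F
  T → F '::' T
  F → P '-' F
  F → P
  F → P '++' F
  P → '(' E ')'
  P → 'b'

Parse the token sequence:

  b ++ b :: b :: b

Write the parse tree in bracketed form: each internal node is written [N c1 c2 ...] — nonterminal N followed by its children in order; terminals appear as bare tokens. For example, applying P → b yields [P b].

[E [T [F [P b] ++ [F [P b]]] :: [T [F [P b]] :: [T [F [P b]]]]]]

E
T
F :: T
P ++ F :: T
b ++ F :: T
b ++ P :: T
b ++ b :: T
b ++ b :: F :: T
b ++ b :: P :: T
b ++ b :: b :: T
b ++ b :: b :: F
b ++ b :: b :: P
b ++ b :: b :: b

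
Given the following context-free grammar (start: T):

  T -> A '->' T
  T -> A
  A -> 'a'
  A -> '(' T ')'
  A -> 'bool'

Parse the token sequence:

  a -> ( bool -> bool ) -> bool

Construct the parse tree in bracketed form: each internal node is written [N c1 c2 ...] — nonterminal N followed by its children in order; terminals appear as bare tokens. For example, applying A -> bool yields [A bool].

[T [A a] -> [T [A ( [T [A bool] -> [T [A bool]]] )] -> [T [A bool]]]]

T
A -> T
a -> T
a -> A -> T
a -> ( T ) -> T
a -> ( A -> T ) -> T
a -> ( bool -> T ) -> T
a -> ( bool -> A ) -> T
a -> ( bool -> bool ) -> T
a -> ( bool -> bool ) -> A
a -> ( bool -> bool ) -> bool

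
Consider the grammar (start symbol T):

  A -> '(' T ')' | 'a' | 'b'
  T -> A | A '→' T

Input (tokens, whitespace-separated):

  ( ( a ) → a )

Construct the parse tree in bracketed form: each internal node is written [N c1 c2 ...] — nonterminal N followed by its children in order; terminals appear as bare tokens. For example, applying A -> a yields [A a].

T
A
( T )
( A → T )
( ( T ) → T )
( ( A ) → T )
( ( a ) → T )
( ( a ) → A )
( ( a ) → a )

[T [A ( [T [A ( [T [A a]] )] → [T [A a]]] )]]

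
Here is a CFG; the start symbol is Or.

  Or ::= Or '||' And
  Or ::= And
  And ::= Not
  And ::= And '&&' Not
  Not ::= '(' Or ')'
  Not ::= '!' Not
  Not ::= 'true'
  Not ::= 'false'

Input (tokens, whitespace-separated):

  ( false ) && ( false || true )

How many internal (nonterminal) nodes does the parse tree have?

[Or [And [And [Not ( [Or [And [Not false]]] )]] && [Not ( [Or [Or [And [Not false]]] || [And [Not true]]] )]]]

14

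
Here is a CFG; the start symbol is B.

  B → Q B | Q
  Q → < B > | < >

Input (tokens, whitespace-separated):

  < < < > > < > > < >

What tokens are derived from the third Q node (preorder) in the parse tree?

[B [Q < [B [Q < [B [Q < >]] >] [B [Q < >]]] >] [B [Q < >]]]

< >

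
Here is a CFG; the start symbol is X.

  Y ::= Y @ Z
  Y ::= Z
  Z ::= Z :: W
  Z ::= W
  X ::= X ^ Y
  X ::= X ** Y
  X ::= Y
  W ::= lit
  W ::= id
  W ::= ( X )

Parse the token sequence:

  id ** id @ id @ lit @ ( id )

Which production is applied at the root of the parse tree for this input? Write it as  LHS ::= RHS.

X ::= X ** Y

[X [X [Y [Z [W id]]]] ** [Y [Y [Y [Y [Z [W id]]] @ [Z [W id]]] @ [Z [W lit]]] @ [Z [W ( [X [Y [Z [W id]]]] )]]]]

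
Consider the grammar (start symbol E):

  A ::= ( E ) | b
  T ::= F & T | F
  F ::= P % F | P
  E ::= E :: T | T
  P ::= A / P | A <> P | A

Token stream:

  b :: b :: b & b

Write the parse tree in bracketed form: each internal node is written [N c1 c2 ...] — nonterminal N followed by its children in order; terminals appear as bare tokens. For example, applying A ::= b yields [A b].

E
E :: T
E :: T :: T
T :: T :: T
F :: T :: T
P :: T :: T
A :: T :: T
b :: T :: T
b :: F :: T
b :: P :: T
b :: A :: T
b :: b :: T
b :: b :: F & T
b :: b :: P & T
b :: b :: A & T
b :: b :: b & T
b :: b :: b & F
b :: b :: b & P
b :: b :: b & A
b :: b :: b & b

[E [E [E [T [F [P [A b]]]]] :: [T [F [P [A b]]]]] :: [T [F [P [A b]]] & [T [F [P [A b]]]]]]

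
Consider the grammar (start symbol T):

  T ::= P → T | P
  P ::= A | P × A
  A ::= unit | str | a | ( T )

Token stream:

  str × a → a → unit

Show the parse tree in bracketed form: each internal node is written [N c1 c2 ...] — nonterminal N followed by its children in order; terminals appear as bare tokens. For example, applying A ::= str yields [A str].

[T [P [P [A str]] × [A a]] → [T [P [A a]] → [T [P [A unit]]]]]

T
P → T
P × A → T
A × A → T
str × A → T
str × a → T
str × a → P → T
str × a → A → T
str × a → a → T
str × a → a → P
str × a → a → A
str × a → a → unit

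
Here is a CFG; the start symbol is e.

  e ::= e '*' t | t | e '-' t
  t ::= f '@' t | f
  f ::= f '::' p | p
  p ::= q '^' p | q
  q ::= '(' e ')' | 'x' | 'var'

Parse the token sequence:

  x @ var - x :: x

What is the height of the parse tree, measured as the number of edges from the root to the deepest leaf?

7

[e [e [t [f [p [q x]]] @ [t [f [p [q var]]]]]] - [t [f [f [p [q x]]] :: [p [q x]]]]]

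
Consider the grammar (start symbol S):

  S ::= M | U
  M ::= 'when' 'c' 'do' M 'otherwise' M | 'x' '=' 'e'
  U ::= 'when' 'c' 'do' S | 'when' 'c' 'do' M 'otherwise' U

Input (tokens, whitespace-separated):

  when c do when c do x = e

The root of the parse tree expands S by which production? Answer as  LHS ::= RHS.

[S [U when c do [S [U when c do [S [M x = e]]]]]]

S ::= U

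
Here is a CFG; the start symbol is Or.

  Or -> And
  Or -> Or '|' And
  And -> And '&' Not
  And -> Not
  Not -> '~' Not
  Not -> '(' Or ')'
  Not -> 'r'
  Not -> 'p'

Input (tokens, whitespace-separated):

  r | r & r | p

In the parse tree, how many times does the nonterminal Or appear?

3

[Or [Or [Or [And [Not r]]] | [And [And [Not r]] & [Not r]]] | [And [Not p]]]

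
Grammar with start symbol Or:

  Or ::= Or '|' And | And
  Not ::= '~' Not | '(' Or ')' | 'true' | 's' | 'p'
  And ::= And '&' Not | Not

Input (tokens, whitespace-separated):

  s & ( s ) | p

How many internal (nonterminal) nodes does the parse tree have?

[Or [Or [And [And [Not s]] & [Not ( [Or [And [Not s]]] )]]] | [And [Not p]]]

11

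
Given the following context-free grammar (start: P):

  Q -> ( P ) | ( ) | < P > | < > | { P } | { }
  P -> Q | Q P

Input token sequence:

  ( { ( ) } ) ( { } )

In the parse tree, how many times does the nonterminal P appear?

5

[P [Q ( [P [Q { [P [Q ( )]] }]] )] [P [Q ( [P [Q { }]] )]]]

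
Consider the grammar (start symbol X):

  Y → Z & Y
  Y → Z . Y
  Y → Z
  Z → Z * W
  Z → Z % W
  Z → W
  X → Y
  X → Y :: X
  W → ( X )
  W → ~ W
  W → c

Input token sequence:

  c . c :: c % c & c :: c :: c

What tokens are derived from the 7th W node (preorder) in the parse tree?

c

[X [Y [Z [W c]] . [Y [Z [W c]]]] :: [X [Y [Z [Z [W c]] % [W c]] & [Y [Z [W c]]]] :: [X [Y [Z [W c]]] :: [X [Y [Z [W c]]]]]]]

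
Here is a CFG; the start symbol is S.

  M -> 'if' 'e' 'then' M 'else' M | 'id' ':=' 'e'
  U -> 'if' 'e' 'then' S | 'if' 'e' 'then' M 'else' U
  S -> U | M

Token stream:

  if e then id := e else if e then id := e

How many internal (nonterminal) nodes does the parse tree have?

[S [U if e then [M id := e] else [U if e then [S [M id := e]]]]]

6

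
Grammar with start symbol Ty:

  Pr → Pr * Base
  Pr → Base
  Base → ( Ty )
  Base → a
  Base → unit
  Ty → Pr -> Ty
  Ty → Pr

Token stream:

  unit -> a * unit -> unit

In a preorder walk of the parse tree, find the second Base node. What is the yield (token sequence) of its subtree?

[Ty [Pr [Base unit]] -> [Ty [Pr [Pr [Base a]] * [Base unit]] -> [Ty [Pr [Base unit]]]]]

a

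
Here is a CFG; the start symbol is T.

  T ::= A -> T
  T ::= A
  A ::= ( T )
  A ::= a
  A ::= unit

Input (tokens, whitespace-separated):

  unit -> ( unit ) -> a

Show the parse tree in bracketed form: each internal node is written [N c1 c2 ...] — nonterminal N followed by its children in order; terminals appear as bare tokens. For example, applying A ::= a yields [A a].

T
A -> T
unit -> T
unit -> A -> T
unit -> ( T ) -> T
unit -> ( A ) -> T
unit -> ( unit ) -> T
unit -> ( unit ) -> A
unit -> ( unit ) -> a

[T [A unit] -> [T [A ( [T [A unit]] )] -> [T [A a]]]]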